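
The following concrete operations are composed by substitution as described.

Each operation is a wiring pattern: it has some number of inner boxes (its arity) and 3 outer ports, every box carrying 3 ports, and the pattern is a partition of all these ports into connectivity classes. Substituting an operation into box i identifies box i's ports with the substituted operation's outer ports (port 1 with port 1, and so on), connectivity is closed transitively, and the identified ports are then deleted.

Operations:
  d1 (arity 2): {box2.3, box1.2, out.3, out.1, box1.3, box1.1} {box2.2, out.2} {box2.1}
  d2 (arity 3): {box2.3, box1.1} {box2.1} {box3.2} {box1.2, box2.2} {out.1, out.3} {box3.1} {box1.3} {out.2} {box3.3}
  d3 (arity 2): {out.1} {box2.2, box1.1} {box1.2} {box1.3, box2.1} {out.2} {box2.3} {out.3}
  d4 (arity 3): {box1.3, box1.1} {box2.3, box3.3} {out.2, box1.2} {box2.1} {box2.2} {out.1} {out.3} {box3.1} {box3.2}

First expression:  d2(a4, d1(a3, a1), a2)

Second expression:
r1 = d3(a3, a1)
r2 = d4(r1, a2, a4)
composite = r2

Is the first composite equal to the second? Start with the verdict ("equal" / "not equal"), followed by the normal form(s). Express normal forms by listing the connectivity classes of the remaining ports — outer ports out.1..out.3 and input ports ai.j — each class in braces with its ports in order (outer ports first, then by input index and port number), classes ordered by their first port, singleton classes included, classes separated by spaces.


not equal; the first gives {out.1, out.3} {out.2} {a1.1} {a1.2, a4.2} {a1.3, a3.1, a3.2, a3.3, a4.1} {a2.1} {a2.2} {a2.3} {a4.3} and the second {out.1} {out.2} {out.3} {a1.1, a3.3} {a1.2, a3.1} {a1.3} {a2.1} {a2.2} {a2.3, a4.3} {a3.2} {a4.1} {a4.2}

In normal form, the first expression is {out.1, out.3} {out.2} {a1.1} {a1.2, a4.2} {a1.3, a3.1, a3.2, a3.3, a4.1} {a2.1} {a2.2} {a2.3} {a4.3}
In normal form, the second expression is {out.1} {out.2} {out.3} {a1.1, a3.3} {a1.2, a3.1} {a1.3} {a2.1} {a2.2} {a2.3, a4.3} {a3.2} {a4.1} {a4.2}
No match — not equal.


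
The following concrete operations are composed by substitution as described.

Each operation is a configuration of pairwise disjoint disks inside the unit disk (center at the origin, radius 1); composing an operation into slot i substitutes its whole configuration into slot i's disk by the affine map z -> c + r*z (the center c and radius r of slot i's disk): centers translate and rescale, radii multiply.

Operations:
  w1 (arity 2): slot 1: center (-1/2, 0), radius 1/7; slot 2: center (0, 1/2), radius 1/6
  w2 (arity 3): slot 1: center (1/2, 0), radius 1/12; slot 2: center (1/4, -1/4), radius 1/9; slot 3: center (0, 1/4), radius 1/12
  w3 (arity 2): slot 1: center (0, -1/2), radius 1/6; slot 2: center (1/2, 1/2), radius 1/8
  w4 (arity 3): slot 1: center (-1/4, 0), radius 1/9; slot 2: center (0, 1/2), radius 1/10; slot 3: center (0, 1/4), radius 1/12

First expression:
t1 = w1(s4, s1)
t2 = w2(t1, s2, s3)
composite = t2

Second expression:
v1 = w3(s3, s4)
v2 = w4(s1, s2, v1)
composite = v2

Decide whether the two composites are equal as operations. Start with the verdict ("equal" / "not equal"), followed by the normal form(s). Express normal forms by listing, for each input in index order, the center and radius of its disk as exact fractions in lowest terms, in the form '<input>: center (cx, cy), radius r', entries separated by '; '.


not equal; the first gives s1: center (1/2, 1/24), radius 1/72; s2: center (1/4, -1/4), radius 1/9; s3: center (0, 1/4), radius 1/12; s4: center (11/24, 0), radius 1/84 and the second s1: center (-1/4, 0), radius 1/9; s2: center (0, 1/2), radius 1/10; s3: center (0, 5/24), radius 1/72; s4: center (1/24, 7/24), radius 1/96


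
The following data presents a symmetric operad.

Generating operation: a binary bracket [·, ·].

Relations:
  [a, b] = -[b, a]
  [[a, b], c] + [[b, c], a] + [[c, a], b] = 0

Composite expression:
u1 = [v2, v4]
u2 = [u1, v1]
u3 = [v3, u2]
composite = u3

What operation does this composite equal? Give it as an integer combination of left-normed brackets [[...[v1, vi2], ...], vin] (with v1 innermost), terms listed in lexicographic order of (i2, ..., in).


Left-normed coefficients sit on the v1-initial expansion words.
Composite bracket: [v3, [[v2, v4], v1]]
Under [a, b] = ab - ba we get 8 signed associative words (2^3 = 8).
The v1-initial words carry the normal form:
  v1v2v4v3 (sign +1) contributes +[[[v1, v2], v4], v3]
  v1v4v2v3 (sign -1) contributes -[[[v1, v4], v2], v3]

[[[v1, v2], v4], v3] - [[[v1, v4], v2], v3]


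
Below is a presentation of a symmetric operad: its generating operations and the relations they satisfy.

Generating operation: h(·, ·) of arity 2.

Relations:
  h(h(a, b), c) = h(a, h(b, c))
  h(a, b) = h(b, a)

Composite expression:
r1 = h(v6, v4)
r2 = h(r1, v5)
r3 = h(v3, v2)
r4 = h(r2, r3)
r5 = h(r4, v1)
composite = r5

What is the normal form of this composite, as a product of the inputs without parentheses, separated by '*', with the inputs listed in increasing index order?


With h associative and commutative, the v-input set is all that matters.
h(v6, v4) unparenthesizes to v6 * v4
h(h(v6, v4), v5) unparenthesizes to v6 * v4 * v5
h(v3, v2) unparenthesizes to v3 * v2
h(h(h(v6, v4), v5), h(v3, v2)) unparenthesizes to v6 * v4 * v5 * v3 * v2
h(h(h(h(v6, v4), v5), h(v3, v2)), v1) unparenthesizes to v6 * v4 * v5 * v3 * v2 * v1
putting the inputs in ascending order: v1 * v2 * v3 * v4 * v5 * v6

v1 * v2 * v3 * v4 * v5 * v6


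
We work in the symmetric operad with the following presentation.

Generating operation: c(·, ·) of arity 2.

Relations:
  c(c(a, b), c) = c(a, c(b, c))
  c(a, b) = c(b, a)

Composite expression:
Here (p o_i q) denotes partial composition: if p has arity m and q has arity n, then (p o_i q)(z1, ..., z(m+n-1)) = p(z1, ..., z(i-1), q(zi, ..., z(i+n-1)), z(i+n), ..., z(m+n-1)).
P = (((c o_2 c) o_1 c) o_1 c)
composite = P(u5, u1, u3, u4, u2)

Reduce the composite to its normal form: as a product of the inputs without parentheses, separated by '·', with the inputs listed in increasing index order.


With c associative and commutative, the u-input set is all that matters.
c(u5, u1) spells out as u5 · u1
c(c(u5, u1), u3) spells out as u5 · u1 · u3
c(u4, u2) spells out as u4 · u2
c(c(c(u5, u1), u3), c(u4, u2)) spells out as u5 · u1 · u3 · u4 · u2
reordering the factors by index: u1 · u2 · u3 · u4 · u5

u1 · u2 · u3 · u4 · u5


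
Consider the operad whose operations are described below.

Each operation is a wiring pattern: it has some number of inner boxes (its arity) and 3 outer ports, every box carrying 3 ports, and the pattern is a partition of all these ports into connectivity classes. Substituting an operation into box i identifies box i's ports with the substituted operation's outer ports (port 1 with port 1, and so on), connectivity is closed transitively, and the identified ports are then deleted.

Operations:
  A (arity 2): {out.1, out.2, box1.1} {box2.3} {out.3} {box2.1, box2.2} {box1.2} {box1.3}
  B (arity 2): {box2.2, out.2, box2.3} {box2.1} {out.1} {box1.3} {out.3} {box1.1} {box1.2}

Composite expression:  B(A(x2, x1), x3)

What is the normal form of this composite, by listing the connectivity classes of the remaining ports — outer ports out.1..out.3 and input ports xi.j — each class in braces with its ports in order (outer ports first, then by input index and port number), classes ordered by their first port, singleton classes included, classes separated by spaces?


Two ports join when wires chain via B-identified ports.
composing A on (x2, x1), with out.j its own outer ports: {out.1, out.2, x2.1} {out.3} {x1.1, x1.2} {x1.3} {x2.2} {x2.3}
composing B on (x2, x1, x3), with out.j its own outer ports: {out.1} {out.2, x3.2, x3.3} {out.3} {x1.1, x1.2} {x1.3} {x2.1} {x2.2} {x2.3} {x3.1}

{out.1} {out.2, x3.2, x3.3} {out.3} {x1.1, x1.2} {x1.3} {x2.1} {x2.2} {x2.3} {x3.1}


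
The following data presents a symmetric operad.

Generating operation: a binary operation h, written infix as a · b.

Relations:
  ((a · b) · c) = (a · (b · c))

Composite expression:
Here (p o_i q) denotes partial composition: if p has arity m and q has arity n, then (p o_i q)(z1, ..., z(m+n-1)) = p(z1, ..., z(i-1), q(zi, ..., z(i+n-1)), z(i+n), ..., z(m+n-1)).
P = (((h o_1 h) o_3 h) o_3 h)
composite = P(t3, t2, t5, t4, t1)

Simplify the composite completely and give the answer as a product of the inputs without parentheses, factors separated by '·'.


t3 · t2 · t5 · t4 · t1

All parenthesizations of h agree; list the t-inputs left to right.
(t3 · t2) unparenthesizes to t3 · t2
(t5 · t4) unparenthesizes to t5 · t4
((t5 · t4) · t1) unparenthesizes to t5 · t4 · t1
((t3 · t2) · ((t5 · t4) · t1)) unparenthesizes to t3 · t2 · t5 · t4 · t1


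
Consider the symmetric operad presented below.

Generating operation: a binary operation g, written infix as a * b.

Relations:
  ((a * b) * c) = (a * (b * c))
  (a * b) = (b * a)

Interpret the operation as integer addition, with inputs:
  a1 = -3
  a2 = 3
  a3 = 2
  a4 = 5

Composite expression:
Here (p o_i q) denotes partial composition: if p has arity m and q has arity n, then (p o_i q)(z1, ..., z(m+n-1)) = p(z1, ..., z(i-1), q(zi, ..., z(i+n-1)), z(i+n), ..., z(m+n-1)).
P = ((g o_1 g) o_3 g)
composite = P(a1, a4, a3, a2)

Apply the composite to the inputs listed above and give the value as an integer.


7


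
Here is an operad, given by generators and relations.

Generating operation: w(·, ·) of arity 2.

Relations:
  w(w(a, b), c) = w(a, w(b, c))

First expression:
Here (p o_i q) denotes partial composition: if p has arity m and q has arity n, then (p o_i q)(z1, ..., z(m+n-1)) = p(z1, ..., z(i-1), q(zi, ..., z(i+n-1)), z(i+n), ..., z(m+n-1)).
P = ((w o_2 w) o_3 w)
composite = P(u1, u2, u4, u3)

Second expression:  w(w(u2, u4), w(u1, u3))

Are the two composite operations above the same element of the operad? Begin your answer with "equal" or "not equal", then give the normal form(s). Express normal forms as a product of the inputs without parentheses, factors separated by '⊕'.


Reducing the first expression gives u1 ⊕ u2 ⊕ u4 ⊕ u3
Reducing the second expression gives u2 ⊕ u4 ⊕ u1 ⊕ u3
Different reductions; not equal.

not equal; the first gives u1 ⊕ u2 ⊕ u4 ⊕ u3 and the second u2 ⊕ u4 ⊕ u1 ⊕ u3


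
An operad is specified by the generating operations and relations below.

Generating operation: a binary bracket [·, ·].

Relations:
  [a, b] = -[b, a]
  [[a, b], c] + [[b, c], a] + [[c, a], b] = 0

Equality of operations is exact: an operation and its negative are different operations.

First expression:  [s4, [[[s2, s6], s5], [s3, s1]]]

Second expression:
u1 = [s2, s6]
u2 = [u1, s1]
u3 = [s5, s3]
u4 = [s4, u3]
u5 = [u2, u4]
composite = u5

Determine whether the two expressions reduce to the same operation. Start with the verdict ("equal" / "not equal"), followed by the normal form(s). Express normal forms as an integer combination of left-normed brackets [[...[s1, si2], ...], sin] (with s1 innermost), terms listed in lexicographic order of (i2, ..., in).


not equal; first: -[[[[[s1, s3], s2], s6], s5], s4] + [[[[[s1, s3], s5], s2], s6], s4] - [[[[[s1, s3], s5], s6], s2], s4] + [[[[[s1, s3], s6], s2], s5], s4]; second: -[[[[[s1, s2], s6], s3], s5], s4] + [[[[[s1, s2], s6], s4], s3], s5] - [[[[[s1, s2], s6], s4], s5], s3] + [[[[[s1, s2], s6], s5], s3], s4] + [[[[[s1, s6], s2], s3], s5], s4] - [[[[[s1, s6], s2], s4], s3], s5] + [[[[[s1, s6], s2], s4], s5], s3] - [[[[[s1, s6], s2], s5], s3], s4]

The first composite normalizes to -[[[[[s1, s3], s2], s6], s5], s4] + [[[[[s1, s3], s5], s2], s6], s4] - [[[[[s1, s3], s5], s6], s2], s4] + [[[[[s1, s3], s6], s2], s5], s4]
The second composite normalizes to -[[[[[s1, s2], s6], s3], s5], s4] + [[[[[s1, s2], s6], s4], s3], s5] - [[[[[s1, s2], s6], s4], s5], s3] + [[[[[s1, s2], s6], s5], s3], s4] + [[[[[s1, s6], s2], s3], s5], s4] - [[[[[s1, s6], s2], s4], s3], s5] + [[[[[s1, s6], s2], s4], s5], s3] - [[[[[s1, s6], s2], s5], s3], s4]
They disagree, so not equal.


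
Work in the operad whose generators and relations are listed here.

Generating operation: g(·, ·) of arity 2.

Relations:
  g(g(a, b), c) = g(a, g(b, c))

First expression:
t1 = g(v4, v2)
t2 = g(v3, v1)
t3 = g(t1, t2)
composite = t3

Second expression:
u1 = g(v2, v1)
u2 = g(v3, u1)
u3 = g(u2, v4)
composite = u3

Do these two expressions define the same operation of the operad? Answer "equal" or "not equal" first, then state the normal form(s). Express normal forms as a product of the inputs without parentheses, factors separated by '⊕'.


not equal: they reduce to v4 ⊕ v2 ⊕ v3 ⊕ v1 and v3 ⊕ v2 ⊕ v1 ⊕ v4

Reducing the first expression gives v4 ⊕ v2 ⊕ v3 ⊕ v1
Reducing the second expression gives v3 ⊕ v2 ⊕ v1 ⊕ v4
Different reductions; not equal.


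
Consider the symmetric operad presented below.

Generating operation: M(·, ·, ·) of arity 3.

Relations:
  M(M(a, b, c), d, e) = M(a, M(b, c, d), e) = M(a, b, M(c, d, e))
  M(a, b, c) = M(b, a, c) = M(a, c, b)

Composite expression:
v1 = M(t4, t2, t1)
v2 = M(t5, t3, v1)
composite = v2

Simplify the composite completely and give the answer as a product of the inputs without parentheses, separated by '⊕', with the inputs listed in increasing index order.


t1 ⊕ t2 ⊕ t3 ⊕ t4 ⊕ t5

Any arrangement under M is one operation, so sort the t-inputs.
M(t4, t2, t1) collapses to t4 ⊕ t2 ⊕ t1
M(t5, t3, M(t4, t2, t1)) collapses to t5 ⊕ t3 ⊕ t4 ⊕ t2 ⊕ t1
putting the inputs in ascending order: t1 ⊕ t2 ⊕ t3 ⊕ t4 ⊕ t5


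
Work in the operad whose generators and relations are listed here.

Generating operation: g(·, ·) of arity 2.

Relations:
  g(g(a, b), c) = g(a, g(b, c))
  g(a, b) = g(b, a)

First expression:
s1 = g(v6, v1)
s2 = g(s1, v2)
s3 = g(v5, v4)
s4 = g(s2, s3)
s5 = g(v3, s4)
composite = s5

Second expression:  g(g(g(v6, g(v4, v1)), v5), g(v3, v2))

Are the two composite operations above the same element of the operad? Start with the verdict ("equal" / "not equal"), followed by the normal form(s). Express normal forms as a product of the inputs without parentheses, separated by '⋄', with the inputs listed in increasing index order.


equal; the common form is v1 ⋄ v2 ⋄ v3 ⋄ v4 ⋄ v5 ⋄ v6

In normal form, the first expression is v1 ⋄ v2 ⋄ v3 ⋄ v4 ⋄ v5 ⋄ v6
In normal form, the second expression is v1 ⋄ v2 ⋄ v3 ⋄ v4 ⋄ v5 ⋄ v6
The normal forms match — equal.


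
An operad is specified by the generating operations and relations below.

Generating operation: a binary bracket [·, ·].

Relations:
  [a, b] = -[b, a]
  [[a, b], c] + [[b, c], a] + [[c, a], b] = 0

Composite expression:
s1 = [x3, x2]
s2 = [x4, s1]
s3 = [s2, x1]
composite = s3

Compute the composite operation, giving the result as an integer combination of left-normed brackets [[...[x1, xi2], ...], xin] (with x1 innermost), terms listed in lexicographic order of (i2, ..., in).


Skip Jacobi rewriting: expand, keep x1-initial words, read off terms.
Composite bracket: [[x4, [x3, x2]], x1]
The bracket unfolds into 8 signed words via [a, b] = ab - ba (2^3 = 8).
Keep just the words that open with x1:
  word x1x2x3x4 has sign -1, contributing -[[[x1, x2], x3], x4]
  word x1x3x2x4 has sign +1, contributing +[[[x1, x3], x2], x4]
  word x1x4x2x3 has sign +1, contributing +[[[x1, x4], x2], x3]
  word x1x4x3x2 has sign -1, contributing -[[[x1, x4], x3], x2]

-[[[x1, x2], x3], x4] + [[[x1, x3], x2], x4] + [[[x1, x4], x2], x3] - [[[x1, x4], x3], x2]


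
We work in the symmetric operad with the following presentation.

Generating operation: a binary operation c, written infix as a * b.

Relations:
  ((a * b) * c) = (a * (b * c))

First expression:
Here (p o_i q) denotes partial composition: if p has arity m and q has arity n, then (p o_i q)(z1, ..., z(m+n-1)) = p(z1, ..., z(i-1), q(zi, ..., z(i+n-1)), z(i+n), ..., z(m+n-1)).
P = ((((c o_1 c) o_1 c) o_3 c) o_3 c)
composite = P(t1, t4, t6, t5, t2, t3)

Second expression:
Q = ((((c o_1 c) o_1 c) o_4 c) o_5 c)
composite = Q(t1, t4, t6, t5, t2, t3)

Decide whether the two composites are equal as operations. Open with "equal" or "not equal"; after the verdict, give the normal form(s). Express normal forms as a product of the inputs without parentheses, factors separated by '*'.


The first expression, normalized: t1 * t4 * t6 * t5 * t2 * t3
The second expression, normalized: t1 * t4 * t6 * t5 * t2 * t3
The normal forms match — equal.

equal; both compose to t1 * t4 * t6 * t5 * t2 * t3


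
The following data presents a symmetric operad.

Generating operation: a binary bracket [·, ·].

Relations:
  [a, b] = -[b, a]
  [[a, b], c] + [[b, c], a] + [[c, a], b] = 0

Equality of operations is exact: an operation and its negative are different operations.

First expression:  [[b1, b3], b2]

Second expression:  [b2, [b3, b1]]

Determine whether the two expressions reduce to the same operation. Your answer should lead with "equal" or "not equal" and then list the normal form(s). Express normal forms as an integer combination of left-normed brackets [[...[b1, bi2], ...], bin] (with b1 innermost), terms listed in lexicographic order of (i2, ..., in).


equal; both compose to [[b1, b3], b2]

The first expression reduces to [[b1, b3], b2]
The second expression reduces to [[b1, b3], b2]
One common form — equal.


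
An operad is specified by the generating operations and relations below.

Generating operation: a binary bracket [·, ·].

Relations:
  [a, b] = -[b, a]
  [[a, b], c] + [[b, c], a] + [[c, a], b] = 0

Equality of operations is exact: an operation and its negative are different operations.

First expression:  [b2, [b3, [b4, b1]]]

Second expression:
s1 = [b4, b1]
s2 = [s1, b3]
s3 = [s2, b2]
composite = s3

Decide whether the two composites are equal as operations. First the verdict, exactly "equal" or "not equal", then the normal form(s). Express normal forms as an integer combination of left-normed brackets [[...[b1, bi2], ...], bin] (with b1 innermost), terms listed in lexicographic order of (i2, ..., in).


equal; the common form is -[[[b1, b4], b3], b2]

In normal form, the first expression is -[[[b1, b4], b3], b2]
In normal form, the second expression is -[[[b1, b4], b3], b2]
The forms coincide; equal.


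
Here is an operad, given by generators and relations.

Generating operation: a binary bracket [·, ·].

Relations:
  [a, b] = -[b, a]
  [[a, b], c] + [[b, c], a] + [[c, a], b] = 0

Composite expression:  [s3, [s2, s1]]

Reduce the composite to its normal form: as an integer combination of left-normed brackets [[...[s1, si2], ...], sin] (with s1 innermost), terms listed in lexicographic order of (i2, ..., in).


Skip Jacobi rewriting: expand, keep s1-initial words, read off terms.
Composite bracket: [s3, [s2, s1]]
Full expansion: 4 signed words from ab - ba (2^2 = 4).
Keep just the words that open with s1:
  sign of s1s2s3 is +1, so it contributes +[[s1, s2], s3]

[[s1, s2], s3]


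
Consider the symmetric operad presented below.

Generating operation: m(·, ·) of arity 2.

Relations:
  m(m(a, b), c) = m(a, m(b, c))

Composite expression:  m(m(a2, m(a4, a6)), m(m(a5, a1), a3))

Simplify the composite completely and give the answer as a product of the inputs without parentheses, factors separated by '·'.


a2 · a4 · a6 · a5 · a1 · a3

Under associativity of m, the answer is the a's in reading order.
m(a4, a6) linearizes to a4 · a6
m(a2, m(a4, a6)) linearizes to a2 · a4 · a6
m(a5, a1) linearizes to a5 · a1
m(m(a5, a1), a3) linearizes to a5 · a1 · a3
m(m(a2, m(a4, a6)), m(m(a5, a1), a3)) linearizes to a2 · a4 · a6 · a5 · a1 · a3


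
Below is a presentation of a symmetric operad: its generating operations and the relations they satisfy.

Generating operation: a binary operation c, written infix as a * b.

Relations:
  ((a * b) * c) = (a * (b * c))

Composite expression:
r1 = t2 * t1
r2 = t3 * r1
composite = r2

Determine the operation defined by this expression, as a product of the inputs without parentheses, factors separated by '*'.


t3 * t2 * t1

Key point: c is associative — brackets drop, the t-order remains.
(t2 * t1) flattens to t2 * t1
(t3 * (t2 * t1)) flattens to t3 * t2 * t1


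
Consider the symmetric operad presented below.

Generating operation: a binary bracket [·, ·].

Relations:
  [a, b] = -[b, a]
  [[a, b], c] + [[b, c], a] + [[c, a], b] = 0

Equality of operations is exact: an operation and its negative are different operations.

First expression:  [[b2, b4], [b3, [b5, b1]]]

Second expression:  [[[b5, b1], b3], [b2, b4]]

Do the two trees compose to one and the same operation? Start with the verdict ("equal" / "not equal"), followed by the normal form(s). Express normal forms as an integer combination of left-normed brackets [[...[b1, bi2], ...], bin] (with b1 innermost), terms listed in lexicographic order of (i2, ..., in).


equal: each reduces to -[[[[b1, b5], b3], b2], b4] + [[[[b1, b5], b3], b4], b2]

Reducing the first expression gives -[[[[b1, b5], b3], b2], b4] + [[[[b1, b5], b3], b4], b2]
Reducing the second expression gives -[[[[b1, b5], b3], b2], b4] + [[[[b1, b5], b3], b4], b2]
One common form — equal.


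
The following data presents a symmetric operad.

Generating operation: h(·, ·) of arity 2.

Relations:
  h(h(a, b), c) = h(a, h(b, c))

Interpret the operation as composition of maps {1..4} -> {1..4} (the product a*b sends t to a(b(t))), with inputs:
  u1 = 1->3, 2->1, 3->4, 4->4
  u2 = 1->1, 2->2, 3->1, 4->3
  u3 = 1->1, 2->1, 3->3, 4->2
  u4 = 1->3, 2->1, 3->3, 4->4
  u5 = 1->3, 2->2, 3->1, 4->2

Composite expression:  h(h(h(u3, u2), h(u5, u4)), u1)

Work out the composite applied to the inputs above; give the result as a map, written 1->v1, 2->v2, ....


1->1, 2->1, 3->1, 4->1

h(u3, u2) = 1->1, 2->1, 3->1, 4->3
h(u5, u4) = 1->1, 2->3, 3->1, 4->2
h(h(u3, u2), h(u5, u4)) = 1->1, 2->1, 3->1, 4->1
h(h(h(u3, u2), h(u5, u4)), u1) = 1->1, 2->1, 3->1, 4->1


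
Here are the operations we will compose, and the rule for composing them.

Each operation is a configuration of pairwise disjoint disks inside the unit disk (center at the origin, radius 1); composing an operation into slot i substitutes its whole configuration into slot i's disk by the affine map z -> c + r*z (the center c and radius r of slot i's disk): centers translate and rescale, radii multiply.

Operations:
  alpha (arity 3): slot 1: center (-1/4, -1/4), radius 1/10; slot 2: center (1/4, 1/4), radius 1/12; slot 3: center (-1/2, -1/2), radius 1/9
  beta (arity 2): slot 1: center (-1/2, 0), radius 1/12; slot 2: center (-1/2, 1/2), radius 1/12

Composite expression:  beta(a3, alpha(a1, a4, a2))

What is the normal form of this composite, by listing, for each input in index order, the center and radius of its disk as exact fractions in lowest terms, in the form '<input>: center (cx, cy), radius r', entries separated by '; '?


Nesting under beta composes maps z -> c + r*z down each a-path.
input a3: applying the 1 nested substitution gives center (-1/2, 0), radius 1/12
input a1: applying the 2 nested substitutions gives center (-25/48, 23/48), radius 1/120
input a4: applying the 2 nested substitutions gives center (-23/48, 25/48), radius 1/144
input a2: applying the 2 nested substitutions gives center (-13/24, 11/24), radius 1/108

a1: center (-25/48, 23/48), radius 1/120; a2: center (-13/24, 11/24), radius 1/108; a3: center (-1/2, 0), radius 1/12; a4: center (-23/48, 25/48), radius 1/144


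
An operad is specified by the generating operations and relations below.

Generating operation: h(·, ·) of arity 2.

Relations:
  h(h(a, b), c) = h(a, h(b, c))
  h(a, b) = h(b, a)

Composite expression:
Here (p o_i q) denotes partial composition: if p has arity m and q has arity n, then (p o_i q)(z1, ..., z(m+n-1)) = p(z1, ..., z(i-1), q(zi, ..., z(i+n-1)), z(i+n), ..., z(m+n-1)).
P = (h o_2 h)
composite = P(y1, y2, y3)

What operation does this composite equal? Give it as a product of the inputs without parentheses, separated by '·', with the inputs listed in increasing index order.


y1 · y2 · y3


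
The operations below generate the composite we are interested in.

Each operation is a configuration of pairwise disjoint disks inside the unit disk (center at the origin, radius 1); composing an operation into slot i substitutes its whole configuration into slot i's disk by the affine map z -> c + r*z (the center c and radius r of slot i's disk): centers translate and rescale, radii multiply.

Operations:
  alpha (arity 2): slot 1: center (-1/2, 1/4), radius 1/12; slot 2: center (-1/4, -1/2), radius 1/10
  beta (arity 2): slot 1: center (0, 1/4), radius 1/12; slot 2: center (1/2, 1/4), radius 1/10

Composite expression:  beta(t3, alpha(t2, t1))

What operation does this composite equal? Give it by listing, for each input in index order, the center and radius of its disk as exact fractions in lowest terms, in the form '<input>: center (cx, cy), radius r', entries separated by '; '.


t1: center (19/40, 1/5), radius 1/100; t2: center (9/20, 11/40), radius 1/120; t3: center (0, 1/4), radius 1/12

Each t-disk chains the slot maps above it in beta; radii multiply.
tracing t3 down its 1-map path: center (0, 1/4), radius 1/12
tracing t2 down its 2-map path: center (9/20, 11/40), radius 1/120
tracing t1 down its 2-map path: center (19/40, 1/5), radius 1/100


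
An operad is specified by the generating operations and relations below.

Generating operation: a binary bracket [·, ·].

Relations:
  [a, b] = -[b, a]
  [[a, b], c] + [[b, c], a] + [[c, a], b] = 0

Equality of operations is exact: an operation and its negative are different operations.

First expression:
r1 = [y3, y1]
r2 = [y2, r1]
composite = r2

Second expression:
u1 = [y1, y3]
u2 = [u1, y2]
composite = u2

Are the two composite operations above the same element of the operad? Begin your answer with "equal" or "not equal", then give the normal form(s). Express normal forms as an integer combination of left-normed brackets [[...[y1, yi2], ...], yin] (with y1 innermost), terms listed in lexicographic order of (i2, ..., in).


The first expression, normalized: [[y1, y3], y2]
The second expression, normalized: [[y1, y3], y2]
Identical normal forms: equal.

equal — both sides give [[y1, y3], y2]


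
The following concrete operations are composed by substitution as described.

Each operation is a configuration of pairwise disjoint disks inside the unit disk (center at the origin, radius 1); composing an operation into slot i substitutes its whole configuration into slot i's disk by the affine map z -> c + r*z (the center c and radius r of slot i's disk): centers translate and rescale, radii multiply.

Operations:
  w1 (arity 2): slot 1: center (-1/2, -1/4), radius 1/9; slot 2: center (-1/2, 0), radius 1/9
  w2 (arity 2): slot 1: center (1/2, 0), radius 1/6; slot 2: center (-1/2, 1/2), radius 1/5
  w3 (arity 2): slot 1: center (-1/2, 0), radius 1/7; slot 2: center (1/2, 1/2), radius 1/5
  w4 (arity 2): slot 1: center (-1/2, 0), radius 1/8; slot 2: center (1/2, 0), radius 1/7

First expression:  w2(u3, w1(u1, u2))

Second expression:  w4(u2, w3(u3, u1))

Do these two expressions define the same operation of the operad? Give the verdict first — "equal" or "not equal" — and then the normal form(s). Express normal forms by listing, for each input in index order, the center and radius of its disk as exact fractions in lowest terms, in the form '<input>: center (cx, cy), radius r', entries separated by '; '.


not equal: they reduce to u1: center (-3/5, 9/20), radius 1/45; u2: center (-3/5, 1/2), radius 1/45; u3: center (1/2, 0), radius 1/6 and u1: center (4/7, 1/14), radius 1/35; u2: center (-1/2, 0), radius 1/8; u3: center (3/7, 0), radius 1/49


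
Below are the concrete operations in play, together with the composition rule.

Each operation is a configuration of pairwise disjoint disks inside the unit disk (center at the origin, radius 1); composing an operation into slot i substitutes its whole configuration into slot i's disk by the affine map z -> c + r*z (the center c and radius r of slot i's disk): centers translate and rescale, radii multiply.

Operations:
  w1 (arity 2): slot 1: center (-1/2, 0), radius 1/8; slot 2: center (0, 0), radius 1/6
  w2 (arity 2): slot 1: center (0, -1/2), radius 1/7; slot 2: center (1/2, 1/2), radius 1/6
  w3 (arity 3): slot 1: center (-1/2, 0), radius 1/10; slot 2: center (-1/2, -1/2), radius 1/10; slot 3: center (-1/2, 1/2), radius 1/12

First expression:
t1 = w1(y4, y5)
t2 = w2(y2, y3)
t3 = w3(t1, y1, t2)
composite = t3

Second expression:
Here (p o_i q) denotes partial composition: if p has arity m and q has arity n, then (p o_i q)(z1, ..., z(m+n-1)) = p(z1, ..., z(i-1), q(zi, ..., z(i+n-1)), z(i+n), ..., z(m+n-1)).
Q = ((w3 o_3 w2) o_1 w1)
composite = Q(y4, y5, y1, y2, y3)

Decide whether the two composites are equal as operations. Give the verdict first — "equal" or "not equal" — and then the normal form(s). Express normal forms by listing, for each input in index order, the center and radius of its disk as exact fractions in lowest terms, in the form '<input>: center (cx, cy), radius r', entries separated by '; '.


equal — both sides give y1: center (-1/2, -1/2), radius 1/10; y2: center (-1/2, 11/24), radius 1/84; y3: center (-11/24, 13/24), radius 1/72; y4: center (-11/20, 0), radius 1/80; y5: center (-1/2, 0), radius 1/60

Normal form of the first expression: y1: center (-1/2, -1/2), radius 1/10; y2: center (-1/2, 11/24), radius 1/84; y3: center (-11/24, 13/24), radius 1/72; y4: center (-11/20, 0), radius 1/80; y5: center (-1/2, 0), radius 1/60
Normal form of the second expression: y1: center (-1/2, -1/2), radius 1/10; y2: center (-1/2, 11/24), radius 1/84; y3: center (-11/24, 13/24), radius 1/72; y4: center (-11/20, 0), radius 1/80; y5: center (-1/2, 0), radius 1/60
The normal forms match — equal.


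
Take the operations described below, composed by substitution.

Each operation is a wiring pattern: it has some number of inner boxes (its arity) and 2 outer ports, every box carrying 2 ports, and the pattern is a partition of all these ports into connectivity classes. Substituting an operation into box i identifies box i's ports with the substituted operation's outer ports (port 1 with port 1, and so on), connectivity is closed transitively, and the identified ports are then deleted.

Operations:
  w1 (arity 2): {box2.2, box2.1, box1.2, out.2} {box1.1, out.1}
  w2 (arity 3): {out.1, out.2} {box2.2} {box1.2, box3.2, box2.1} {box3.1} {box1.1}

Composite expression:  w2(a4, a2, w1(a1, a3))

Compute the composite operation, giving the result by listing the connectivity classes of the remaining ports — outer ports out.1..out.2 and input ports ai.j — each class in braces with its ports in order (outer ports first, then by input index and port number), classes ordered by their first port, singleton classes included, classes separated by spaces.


Substituting into w2 glues patterns; closure does the rest.
through w1, on inputs (a1, a3): {out.1, a1.1} {out.2, a1.2, a3.1, a3.2} (out.j = stage outer ports)
through w2, on inputs (a4, a2, a1, a3): {out.1, out.2} {a1.1} {a1.2, a2.1, a3.1, a3.2, a4.2} {a2.2} {a4.1} (out.j = stage outer ports)

{out.1, out.2} {a1.1} {a1.2, a2.1, a3.1, a3.2, a4.2} {a2.2} {a4.1}


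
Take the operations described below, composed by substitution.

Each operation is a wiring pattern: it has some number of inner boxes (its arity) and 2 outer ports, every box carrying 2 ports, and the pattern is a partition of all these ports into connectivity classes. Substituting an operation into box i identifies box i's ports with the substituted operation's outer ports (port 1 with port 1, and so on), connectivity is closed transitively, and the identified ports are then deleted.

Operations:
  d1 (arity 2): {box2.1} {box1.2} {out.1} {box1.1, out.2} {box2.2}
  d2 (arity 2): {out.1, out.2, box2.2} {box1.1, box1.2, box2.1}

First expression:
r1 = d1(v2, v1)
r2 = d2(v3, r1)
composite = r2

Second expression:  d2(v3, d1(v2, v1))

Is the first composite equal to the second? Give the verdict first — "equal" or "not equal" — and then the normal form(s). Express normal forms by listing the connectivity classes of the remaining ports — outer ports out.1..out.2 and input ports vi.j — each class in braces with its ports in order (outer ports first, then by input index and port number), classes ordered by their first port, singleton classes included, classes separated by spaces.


Reducing the first expression gives {out.1, out.2, v2.1} {v1.1} {v1.2} {v2.2} {v3.1, v3.2}
Reducing the second expression gives {out.1, out.2, v2.1} {v1.1} {v1.2} {v2.2} {v3.1, v3.2}
Same normal form: equal.

equal; the common form is {out.1, out.2, v2.1} {v1.1} {v1.2} {v2.2} {v3.1, v3.2}


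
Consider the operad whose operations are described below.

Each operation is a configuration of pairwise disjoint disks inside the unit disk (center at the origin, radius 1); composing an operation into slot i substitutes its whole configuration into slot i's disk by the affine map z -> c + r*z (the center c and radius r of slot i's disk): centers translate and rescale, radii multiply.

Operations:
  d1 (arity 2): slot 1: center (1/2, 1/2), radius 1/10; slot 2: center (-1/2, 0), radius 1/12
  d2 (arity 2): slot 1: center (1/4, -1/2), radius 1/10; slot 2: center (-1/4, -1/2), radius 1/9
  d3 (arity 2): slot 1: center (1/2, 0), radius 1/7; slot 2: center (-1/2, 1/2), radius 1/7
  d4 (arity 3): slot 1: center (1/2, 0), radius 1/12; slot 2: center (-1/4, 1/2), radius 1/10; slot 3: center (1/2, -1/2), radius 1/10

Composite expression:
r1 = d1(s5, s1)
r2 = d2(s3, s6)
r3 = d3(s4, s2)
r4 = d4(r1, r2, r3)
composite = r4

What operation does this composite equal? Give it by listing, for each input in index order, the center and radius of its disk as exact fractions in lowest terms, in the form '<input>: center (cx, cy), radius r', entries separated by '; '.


s1: center (11/24, 0), radius 1/144; s2: center (9/20, -9/20), radius 1/70; s3: center (-9/40, 9/20), radius 1/100; s4: center (11/20, -1/2), radius 1/70; s5: center (13/24, 1/24), radius 1/120; s6: center (-11/40, 9/20), radius 1/90


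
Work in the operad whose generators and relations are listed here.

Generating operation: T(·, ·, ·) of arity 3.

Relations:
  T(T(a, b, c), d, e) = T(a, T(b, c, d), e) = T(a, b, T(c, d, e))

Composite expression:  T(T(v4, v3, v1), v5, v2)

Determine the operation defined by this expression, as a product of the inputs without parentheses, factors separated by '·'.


v4 · v3 · v1 · v5 · v2

Key point: T is associative — brackets drop, the v-order remains.
T(v4, v3, v1) unparenthesizes to v4 · v3 · v1
T(T(v4, v3, v1), v5, v2) unparenthesizes to v4 · v3 · v1 · v5 · v2


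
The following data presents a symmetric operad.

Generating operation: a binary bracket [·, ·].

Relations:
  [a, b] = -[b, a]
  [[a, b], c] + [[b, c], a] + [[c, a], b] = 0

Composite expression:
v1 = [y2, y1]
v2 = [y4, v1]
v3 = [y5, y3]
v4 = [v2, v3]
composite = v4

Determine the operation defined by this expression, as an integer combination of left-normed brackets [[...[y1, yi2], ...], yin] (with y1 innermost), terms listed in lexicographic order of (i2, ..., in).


-[[[[y1, y2], y4], y3], y5] + [[[[y1, y2], y4], y5], y3]

Antisymmetry and Jacobi reduce to y1-anchored left-normed brackets.
Composite bracket: [[y4, [y2, y1]], [y5, y3]]
Full expansion: 16 signed words from ab - ba (2^4 = 16).
Only words starting with y1 matter:
  the word y1y2y4y3y5 carries sign -1 and contributes -[[[[y1, y2], y4], y3], y5]
  the word y1y2y4y5y3 carries sign +1 and contributes +[[[[y1, y2], y4], y5], y3]


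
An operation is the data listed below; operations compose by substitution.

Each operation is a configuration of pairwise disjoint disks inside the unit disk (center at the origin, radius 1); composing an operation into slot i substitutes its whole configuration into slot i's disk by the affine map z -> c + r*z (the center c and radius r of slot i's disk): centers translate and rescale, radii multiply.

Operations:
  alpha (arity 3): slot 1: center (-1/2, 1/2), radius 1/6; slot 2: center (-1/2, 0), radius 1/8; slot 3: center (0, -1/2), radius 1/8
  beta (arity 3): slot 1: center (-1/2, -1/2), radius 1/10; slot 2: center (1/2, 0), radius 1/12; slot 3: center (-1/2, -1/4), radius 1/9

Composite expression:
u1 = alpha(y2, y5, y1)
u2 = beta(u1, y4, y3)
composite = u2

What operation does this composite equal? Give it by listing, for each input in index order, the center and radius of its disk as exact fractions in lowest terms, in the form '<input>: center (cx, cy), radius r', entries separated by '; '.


y1: center (-1/2, -11/20), radius 1/80; y2: center (-11/20, -9/20), radius 1/60; y3: center (-1/2, -1/4), radius 1/9; y4: center (1/2, 0), radius 1/12; y5: center (-11/20, -1/2), radius 1/80

Below beta, radii multiply path by path; the y-disk centers shift.
input y2: composing its 2 substitution steps yields center (-11/20, -9/20), radius 1/60
input y5: composing its 2 substitution steps yields center (-11/20, -1/2), radius 1/80
input y1: composing its 2 substitution steps yields center (-1/2, -11/20), radius 1/80
input y4: composing its 1 substitution step yields center (1/2, 0), radius 1/12
input y3: composing its 1 substitution step yields center (-1/2, -1/4), radius 1/9


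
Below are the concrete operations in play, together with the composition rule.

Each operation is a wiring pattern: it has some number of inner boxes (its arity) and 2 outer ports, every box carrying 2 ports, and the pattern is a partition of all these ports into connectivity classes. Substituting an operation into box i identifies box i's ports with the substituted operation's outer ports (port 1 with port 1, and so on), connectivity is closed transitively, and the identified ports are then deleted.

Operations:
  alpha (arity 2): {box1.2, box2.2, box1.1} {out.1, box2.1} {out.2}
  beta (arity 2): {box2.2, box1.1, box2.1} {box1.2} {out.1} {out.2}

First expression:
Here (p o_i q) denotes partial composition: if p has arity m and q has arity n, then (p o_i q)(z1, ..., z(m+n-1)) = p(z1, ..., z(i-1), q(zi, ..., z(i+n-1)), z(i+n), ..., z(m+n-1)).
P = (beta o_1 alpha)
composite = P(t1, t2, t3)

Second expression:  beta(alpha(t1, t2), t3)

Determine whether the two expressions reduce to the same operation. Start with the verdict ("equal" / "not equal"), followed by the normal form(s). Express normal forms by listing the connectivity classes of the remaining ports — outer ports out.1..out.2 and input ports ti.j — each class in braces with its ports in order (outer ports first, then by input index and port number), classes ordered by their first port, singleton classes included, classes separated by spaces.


equal; the common form is {out.1} {out.2} {t1.1, t1.2, t2.2} {t2.1, t3.1, t3.2}

The first expression reduces to {out.1} {out.2} {t1.1, t1.2, t2.2} {t2.1, t3.1, t3.2}
The second expression reduces to {out.1} {out.2} {t1.1, t1.2, t2.2} {t2.1, t3.1, t3.2}
Identical normal forms: equal.


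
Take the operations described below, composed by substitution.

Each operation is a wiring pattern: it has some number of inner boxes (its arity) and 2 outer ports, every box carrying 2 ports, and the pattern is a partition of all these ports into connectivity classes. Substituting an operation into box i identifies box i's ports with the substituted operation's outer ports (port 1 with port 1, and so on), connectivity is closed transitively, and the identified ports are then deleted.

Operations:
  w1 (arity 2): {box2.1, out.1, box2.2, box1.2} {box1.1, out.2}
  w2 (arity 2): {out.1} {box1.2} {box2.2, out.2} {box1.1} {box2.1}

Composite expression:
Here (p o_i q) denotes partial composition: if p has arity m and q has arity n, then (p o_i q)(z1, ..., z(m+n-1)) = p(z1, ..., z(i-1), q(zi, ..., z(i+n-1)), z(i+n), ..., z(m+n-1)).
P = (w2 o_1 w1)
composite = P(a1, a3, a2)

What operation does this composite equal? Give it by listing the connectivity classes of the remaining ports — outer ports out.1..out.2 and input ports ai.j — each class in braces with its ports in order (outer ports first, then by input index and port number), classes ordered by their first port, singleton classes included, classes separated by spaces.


Substituting into w2 glues patterns; closure does the rest.
the subtree at w1 composes to {out.1, a1.2, a3.1, a3.2} {out.2, a1.1} on (a1, a3); out.j = own outer ports
the subtree at w2 composes to {out.1} {out.2, a2.2} {a1.1} {a1.2, a3.1, a3.2} {a2.1} on (a1, a3, a2); out.j = own outer ports

{out.1} {out.2, a2.2} {a1.1} {a1.2, a3.1, a3.2} {a2.1}
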